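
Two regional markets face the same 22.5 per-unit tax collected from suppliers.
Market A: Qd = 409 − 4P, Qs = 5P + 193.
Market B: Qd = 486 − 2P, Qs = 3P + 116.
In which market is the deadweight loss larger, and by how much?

Market A, by 258.75.

Market A: pre-tax P* = 24, Q* = 313; post-tax Q = 263; deadweight loss = 562.5.
Market B: pre-tax P* = 74, Q* = 338; post-tax Q = 311; deadweight loss = 303.75.
Difference: 562.5 vs 303.75 → market A is larger by 258.75.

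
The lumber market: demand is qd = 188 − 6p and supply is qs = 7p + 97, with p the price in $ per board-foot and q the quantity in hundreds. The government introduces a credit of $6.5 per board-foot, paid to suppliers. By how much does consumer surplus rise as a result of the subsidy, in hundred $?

Without the subsidy, 188 − 6p = 7p + 97 gives 13p = 91, so p* = $7 and q* = 146.
With a per-unit subsidy paid to suppliers, each receives p + 6.5 per unit sold, so supply becomes qs = 7(p + 6.5) + 97.
New equilibrium: consumers pay $3.5, suppliers receive $10, q = 167. (Wedge: pb − ps = −6.5.)
ΔCS is the trapezoid between Q = 167 and Q = 146 of height $3.5: ½ · (146 + 167) · 3.5 = $547.75.

Consumer surplus rises by $547.75 hundred.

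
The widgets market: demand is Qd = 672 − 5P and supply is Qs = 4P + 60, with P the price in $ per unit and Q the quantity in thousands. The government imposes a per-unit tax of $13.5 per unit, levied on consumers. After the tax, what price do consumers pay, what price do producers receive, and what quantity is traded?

Before the tax: set 672 − 5P = 4P + 60 → P* = $68, Q* = 332.
With the tax collected from consumers, demand (in seller-price terms) shifts: Qd = 672 − 5(P + 13.5).
New equilibrium: consumers pay $74, producers receive $60.5, Q = 302. (Wedge: Pb − Ps = 13.5.)
The less price-elastic side of the market bears the larger share of a per-unit tax.

Consumers pay $74; producers receive $60.5; quantity = 302.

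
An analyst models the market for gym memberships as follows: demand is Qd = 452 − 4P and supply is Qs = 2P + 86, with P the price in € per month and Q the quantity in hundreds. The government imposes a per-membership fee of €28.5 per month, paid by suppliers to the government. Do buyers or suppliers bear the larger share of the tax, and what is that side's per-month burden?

Before the tax: set 452 − 4P = 2P + 86 → P* = €61, Q* = 208.
With the tax collected from suppliers, supply shifts: Qs = 2(P − 28.5) + 86.
Solving gives Q = 170 with buyers paying €70.5 and suppliers receiving €42 (the €28.5 wedge).
Per-month burden: buyers €9.5, suppliers €19.
Suppliers take the larger share because supply is less price-elastic here (demand slope 4 vs supply slope 2).

Suppliers bear the larger share: €19 per month.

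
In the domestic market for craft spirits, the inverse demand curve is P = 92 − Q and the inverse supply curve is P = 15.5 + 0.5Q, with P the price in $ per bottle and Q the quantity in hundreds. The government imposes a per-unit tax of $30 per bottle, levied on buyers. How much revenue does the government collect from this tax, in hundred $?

Tax revenue = $930 hundred.

Inverting to Q(P) form: Qd = 92 − P; Qs = 2P − 31.
Without the tax, 92 − P = 2P − 31 gives 3P = 123, so P* = $41 and Q* = 51.
With the tax collected from buyers, demand (in seller-price terms) shifts: Qd = 92 − (P + 30).
Solving gives Q = 31 with buyers paying $61 and producers receiving $31 (the $30 wedge).
Revenue = t · Q = 30 · 31 = $930.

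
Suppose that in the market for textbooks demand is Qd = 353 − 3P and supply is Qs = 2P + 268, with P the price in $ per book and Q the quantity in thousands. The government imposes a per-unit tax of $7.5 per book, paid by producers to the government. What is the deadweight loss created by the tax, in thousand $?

Without the tax, 353 − 3P = 2P + 268 gives 5P = 85, so P* = $17 and Q* = 302.
With the tax collected from producers, supply shifts: Qs = 2(P − 7.5) + 268.
Solving gives Q = 293 with buyers paying $20 and producers receiving $12.5 (the $7.5 wedge).
Quantity falls by |ΔQ| = |302 − 293| = 9.
DWL = ½ · t · |ΔQ| = ½ · 7.5 · 9 = $33.75.

Deadweight loss = $33.75 thousand.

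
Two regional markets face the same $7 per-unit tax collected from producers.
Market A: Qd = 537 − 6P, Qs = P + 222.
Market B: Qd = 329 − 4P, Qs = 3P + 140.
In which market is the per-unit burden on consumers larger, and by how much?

Market B, by $2.

Market A: pre-tax P* = $45, Q* = 267; post-tax Q = 261; per-unit burden on consumers = $1.
Market B: pre-tax P* = $27, Q* = 221; post-tax Q = 209; per-unit burden on consumers = $3.
Difference: $1 vs $3 → market B is larger by $2.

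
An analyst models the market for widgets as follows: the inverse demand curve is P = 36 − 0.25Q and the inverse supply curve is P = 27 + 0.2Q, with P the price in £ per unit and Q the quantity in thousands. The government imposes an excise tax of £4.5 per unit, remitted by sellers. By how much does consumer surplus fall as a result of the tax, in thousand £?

Inverting to Q(P) form: Qd = 144 − 4P; Qs = 5P − 135.
Before the tax: set 144 − 4P = 5P − 135 → P* = £31, Q* = 20.
With the tax collected from sellers, supply shifts: Qs = 5(P − 4.5) − 135.
Solving gives Q = 10 with buyers paying £33.5 and sellers receiving £29 (the £4.5 wedge).
ΔCS is the trapezoid between Q = 10 and Q = 20 of height £2.5: ½ · (20 + 10) · 2.5 = £37.5.

Consumer surplus falls by £37.5 thousand.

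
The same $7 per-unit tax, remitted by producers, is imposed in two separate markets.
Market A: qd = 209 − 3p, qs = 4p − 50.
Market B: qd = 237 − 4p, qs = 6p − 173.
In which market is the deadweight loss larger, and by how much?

Market A: pre-tax p* = $37, q* = 98; post-tax q = 86; deadweight loss = $42.
Market B: pre-tax p* = $41, q* = 73; post-tax q = 56.2; deadweight loss = $58.8.
Difference: $42 vs $58.8 → market B is larger by $16.8.

Market B, by $16.8.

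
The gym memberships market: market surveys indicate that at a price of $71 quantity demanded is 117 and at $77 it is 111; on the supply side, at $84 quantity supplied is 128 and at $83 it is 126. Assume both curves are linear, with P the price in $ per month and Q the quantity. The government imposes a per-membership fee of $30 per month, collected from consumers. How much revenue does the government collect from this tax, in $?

Tax revenue = $2760.

Demand slope: (111 − 117)/(77 − 71) = -1, so Qd = 188 − P.
Supply slope: (126 − 128)/(83 − 84) = 2, so Qs = 2P − 40.
Before the tax: set 188 − P = 2P − 40 → P* = $76, Q* = 112.
With the tax collected from consumers, demand (in seller-price terms) shifts: Qd = 188 − (P + 30).
Solving gives Q = 92 with consumers paying $96 and sellers receiving $66 (the $30 wedge).
Revenue = t · Q = 30 · 92 = $2760.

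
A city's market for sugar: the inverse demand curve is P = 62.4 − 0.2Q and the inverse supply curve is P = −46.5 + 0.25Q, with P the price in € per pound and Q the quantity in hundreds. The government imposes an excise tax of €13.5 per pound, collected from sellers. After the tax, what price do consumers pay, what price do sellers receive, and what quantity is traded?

Consumers pay €20; sellers receive €6.5; quantity = 212.

Rewrite in direct form: Qd = 312 − 5P and Qs = 4P + 186.
Without the tax, 312 − 5P = 4P + 186 gives 9P = 126, so P* = €14 and Q* = 242.
With the tax collected from sellers, supply shifts: Qs = 4(P − 13.5) + 186.
Solving gives Q = 212 with consumers paying €20 and sellers receiving €6.5 (the €13.5 wedge).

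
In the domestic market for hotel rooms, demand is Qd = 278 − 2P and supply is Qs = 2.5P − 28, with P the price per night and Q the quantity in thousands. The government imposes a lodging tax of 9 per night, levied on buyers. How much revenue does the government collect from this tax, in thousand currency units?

Tax revenue = 1188 thousand.

Before the tax: set 278 − 2P = 2.5P − 28 → P* = 68, Q* = 142.
With the tax collected from buyers, demand (in seller-price terms) shifts: Qd = 278 − 2(P + 9).
New equilibrium: buyers pay 73, suppliers receive 64, Q = 132. (Wedge: Pb − Ps = 9.)
Revenue = t · Q = 9 · 132 = 1188.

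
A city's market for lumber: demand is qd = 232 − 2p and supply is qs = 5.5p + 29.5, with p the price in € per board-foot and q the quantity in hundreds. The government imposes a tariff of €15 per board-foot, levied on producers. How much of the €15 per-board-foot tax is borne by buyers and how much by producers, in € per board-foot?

Before the tax: set 232 − 2p = 5.5p + 29.5 → p* = €27, q* = 178.
With the tax collected from producers, supply shifts: qs = 5.5(p − 15) + 29.5.
New equilibrium: buyers pay €38, producers receive €23, q = 156. (Wedge: pb − ps = 15.)
Burden on buyers: €11; on producers: €4. (They sum to €15.)

Buyers bear €11 per board-foot; producers bear €4 per board-foot.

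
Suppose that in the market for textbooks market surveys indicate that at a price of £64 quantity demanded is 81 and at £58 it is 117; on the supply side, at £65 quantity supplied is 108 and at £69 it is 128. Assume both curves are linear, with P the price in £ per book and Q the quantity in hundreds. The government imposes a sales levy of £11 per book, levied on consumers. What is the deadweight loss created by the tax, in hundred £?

Demand slope: (117 − 81)/(58 − 64) = -6, so Qd = 465 − 6P.
Supply slope: (128 − 108)/(69 − 65) = 5, so Qs = 5P − 217.
Without the tax, 465 − 6P = 5P − 217 gives 11P = 682, so P* = £62 and Q* = 93.
With the tax collected from consumers, demand (in seller-price terms) shifts: Qd = 465 − 6(P + 11).
New equilibrium: consumers pay £67, producers receive £56, Q = 63. (Wedge: Pb − Ps = 11.)
Quantity falls by |ΔQ| = |93 − 63| = 30.
DWL = ½ · t · |ΔQ| = ½ · 11 · 30 = £165.

Deadweight loss = £165 hundred.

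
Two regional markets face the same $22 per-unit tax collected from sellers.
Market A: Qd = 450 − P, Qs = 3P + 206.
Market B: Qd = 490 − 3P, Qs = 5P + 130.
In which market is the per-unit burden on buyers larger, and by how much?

Market A, by $2.75.

Market A: pre-tax P* = $61, Q* = 389; post-tax Q = 372.5; per-unit burden on buyers = $16.5.
Market B: pre-tax P* = $45, Q* = 355; post-tax Q = 313.75; per-unit burden on buyers = $13.75.
Difference: $16.5 vs $13.75 → market A is larger by $2.75.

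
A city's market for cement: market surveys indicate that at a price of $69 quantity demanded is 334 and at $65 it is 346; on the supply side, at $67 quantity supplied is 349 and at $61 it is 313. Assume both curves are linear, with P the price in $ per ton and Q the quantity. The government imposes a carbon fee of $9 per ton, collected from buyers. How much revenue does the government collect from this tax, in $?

Tax revenue = $2925.

Demand slope: (346 − 334)/(65 − 69) = -3, so Qd = 541 − 3P.
Supply slope: (313 − 349)/(61 − 67) = 6, so Qs = 6P − 53.
Before the tax: set 541 − 3P = 6P − 53 → P* = $66, Q* = 343.
With the tax collected from buyers, demand (in seller-price terms) shifts: Qd = 541 − 3(P + 9).
Solving gives Q = 325 with buyers paying $72 and suppliers receiving $63 (the $9 wedge).
Revenue = t · Q = 9 · 325 = $2925.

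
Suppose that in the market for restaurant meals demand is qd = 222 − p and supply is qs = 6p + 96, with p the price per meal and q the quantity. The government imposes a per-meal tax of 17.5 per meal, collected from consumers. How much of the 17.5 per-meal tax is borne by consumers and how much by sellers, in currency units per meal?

Without the tax, 222 − p = 6p + 96 gives 7p = 126, so p* = 18 and q* = 204.
With the tax collected from consumers, demand (in seller-price terms) shifts: qd = 222 − (p + 17.5).
Solving gives q = 189 with consumers paying 33 and sellers receiving 15.5 (the 17.5 wedge).
Burden on consumers: 15; on sellers: 2.5. (They sum to 17.5.)
The less price-elastic side of the market bears the larger share of a per-unit tax.

Consumers bear 15 per meal; sellers bear 2.5 per meal.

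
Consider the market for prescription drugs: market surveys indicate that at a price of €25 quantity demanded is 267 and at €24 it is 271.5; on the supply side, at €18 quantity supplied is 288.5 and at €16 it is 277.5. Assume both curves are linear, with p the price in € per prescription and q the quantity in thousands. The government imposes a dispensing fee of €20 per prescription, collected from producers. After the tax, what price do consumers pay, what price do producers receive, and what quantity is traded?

Demand slope: (271.5 − 267)/(24 − 25) = -4.5, so qd = 379.5 − 4.5p.
Supply slope: (277.5 − 288.5)/(16 − 18) = 5.5, so qs = 5.5p + 189.5.
Before the tax: set 379.5 − 4.5p = 5.5p + 189.5 → p* = €19, q* = 294.
With the tax collected from producers, supply shifts: qs = 5.5(p − 20) + 189.5.
Solving gives q = 244.5 with consumers paying €30 and producers receiving €10 (the €20 wedge).
The less price-elastic side of the market bears the larger share of a per-unit tax.

Consumers pay €30; producers receive €10; quantity = 244.5.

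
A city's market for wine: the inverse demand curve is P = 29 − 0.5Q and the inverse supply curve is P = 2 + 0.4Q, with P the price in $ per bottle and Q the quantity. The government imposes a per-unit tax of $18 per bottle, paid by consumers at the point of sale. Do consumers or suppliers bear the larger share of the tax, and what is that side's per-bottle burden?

Inverting to Q(P) form: Qd = 58 − 2P; Qs = 2.5P − 5.
Without the tax, 58 − 2P = 2.5P − 5 gives 4.5P = 63, so P* = $14 and Q* = 30.
With the tax collected from consumers, demand (in seller-price terms) shifts: Qd = 58 − 2(P + 18).
New equilibrium: consumers pay $24, suppliers receive $6, Q = 10. (Wedge: Pb − Ps = 18.)
Per-bottle burden: consumers $10, suppliers $8.
Consumers take the larger share because demand is less price-elastic here (demand slope 2 vs supply slope 2.5).

Consumers bear the larger share: $10 per bottle.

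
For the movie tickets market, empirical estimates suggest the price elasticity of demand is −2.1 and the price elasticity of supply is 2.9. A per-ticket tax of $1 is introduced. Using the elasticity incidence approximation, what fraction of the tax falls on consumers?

Consumers' share ≈ 0.58.

Incidence ratio: consumers' share ≈ εs / (εs + |εd|) = 2.9 / (2.9 + 2.1) = 0.58.
Supply is the more elastic side, so consumers bear the larger share.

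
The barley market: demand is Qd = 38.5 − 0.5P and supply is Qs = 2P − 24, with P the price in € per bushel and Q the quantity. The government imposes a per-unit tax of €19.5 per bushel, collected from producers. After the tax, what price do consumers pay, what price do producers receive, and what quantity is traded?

Before the tax: set 38.5 − 0.5P = 2P − 24 → P* = €25, Q* = 26.
With the tax collected from producers, supply shifts: Qs = 2(P − 19.5) − 24.
Solving gives Q = 18.2 with consumers paying €40.6 and producers receiving €21.1 (the €19.5 wedge).
The less price-elastic side of the market bears the larger share of a per-unit tax.

Consumers pay €40.6; producers receive €21.1; quantity = 18.2.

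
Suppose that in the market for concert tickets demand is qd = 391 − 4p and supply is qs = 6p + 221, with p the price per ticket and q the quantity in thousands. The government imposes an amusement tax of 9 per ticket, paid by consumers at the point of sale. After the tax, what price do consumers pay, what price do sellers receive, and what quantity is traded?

Before the tax: set 391 − 4p = 6p + 221 → p* = 17, q* = 323.
With the tax collected from consumers, demand (in seller-price terms) shifts: qd = 391 − 4(p + 9).
New equilibrium: consumers pay 22.4, sellers receive 13.4, q = 301.4. (Wedge: pb − ps = 9.)
The less price-elastic side of the market bears the larger share of a per-unit tax.

Consumers pay 22.4; sellers receive 13.4; quantity = 301.4.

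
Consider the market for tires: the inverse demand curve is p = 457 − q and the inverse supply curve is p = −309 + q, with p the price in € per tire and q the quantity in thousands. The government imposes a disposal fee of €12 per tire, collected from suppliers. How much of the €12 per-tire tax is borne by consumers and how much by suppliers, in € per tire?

Consumers bear €6 per tire; suppliers bear €6 per tire.

Inverting to q(p) form: qd = 457 − p; qs = p + 309.
Without the tax, 457 − p = p + 309 gives 2p = 148, so p* = €74 and q* = 383.
With the tax collected from suppliers, supply shifts: qs = (p − 12) + 309.
Solving gives q = 377 with consumers paying €80 and suppliers receiving €68 (the €12 wedge).
Burden on consumers: €6; on suppliers: €6. (They sum to €12.)
The less price-elastic side of the market bears the larger share of a per-unit tax.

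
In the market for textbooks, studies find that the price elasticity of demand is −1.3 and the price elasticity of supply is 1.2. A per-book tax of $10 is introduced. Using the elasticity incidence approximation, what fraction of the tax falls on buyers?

Buyers' share ≈ 0.48.

Incidence ratio: buyers' share ≈ εs / (εs + |εd|) = 1.2 / (1.2 + 1.3) = 0.48.
Supply is the less elastic side, so buyers bear the smaller share.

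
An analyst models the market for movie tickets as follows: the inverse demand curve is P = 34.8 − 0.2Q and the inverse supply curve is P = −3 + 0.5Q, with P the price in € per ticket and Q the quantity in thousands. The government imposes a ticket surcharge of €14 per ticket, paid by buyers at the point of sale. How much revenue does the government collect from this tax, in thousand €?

Inverting to Q(P) form: Qd = 174 − 5P; Qs = 2P + 6.
Without the tax, 174 − 5P = 2P + 6 gives 7P = 168, so P* = €24 and Q* = 54.
With the tax collected from buyers, demand (in seller-price terms) shifts: Qd = 174 − 5(P + 14).
New equilibrium: buyers pay €28, suppliers receive €14, Q = 34. (Wedge: Pb − Ps = 14.)
Revenue = t · Q = 14 · 34 = €476.

Tax revenue = €476 thousand.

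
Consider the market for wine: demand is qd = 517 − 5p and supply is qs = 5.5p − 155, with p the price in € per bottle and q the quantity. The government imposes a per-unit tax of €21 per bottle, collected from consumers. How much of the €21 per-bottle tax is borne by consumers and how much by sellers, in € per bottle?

Consumers bear €11 per bottle; sellers bear €10 per bottle.

Without the tax, 517 − 5p = 5.5p − 155 gives 10.5p = 672, so p* = €64 and q* = 197.
With the tax collected from consumers, demand (in seller-price terms) shifts: qd = 517 − 5(p + 21).
Solving gives q = 142 with consumers paying €75 and sellers receiving €54 (the €21 wedge).
Burden on consumers: €11; on sellers: €10. (They sum to €21.)
The less price-elastic side of the market bears the larger share of a per-unit tax.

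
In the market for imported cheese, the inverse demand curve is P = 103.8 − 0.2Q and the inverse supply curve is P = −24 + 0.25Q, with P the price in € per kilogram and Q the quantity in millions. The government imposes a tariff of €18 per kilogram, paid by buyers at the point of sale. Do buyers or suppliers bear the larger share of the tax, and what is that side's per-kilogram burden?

Inverting to Q(P) form: Qd = 519 − 5P; Qs = 4P + 96.
Without the tax, 519 − 5P = 4P + 96 gives 9P = 423, so P* = €47 and Q* = 284.
With the tax collected from buyers, demand (in seller-price terms) shifts: Qd = 519 − 5(P + 18).
Solving gives Q = 244 with buyers paying €55 and suppliers receiving €37 (the €18 wedge).
Per-kilogram burden: buyers €8, suppliers €10.
Suppliers take the larger share because supply is less price-elastic here (demand slope 5 vs supply slope 4).

Suppliers bear the larger share: €10 per kilogram.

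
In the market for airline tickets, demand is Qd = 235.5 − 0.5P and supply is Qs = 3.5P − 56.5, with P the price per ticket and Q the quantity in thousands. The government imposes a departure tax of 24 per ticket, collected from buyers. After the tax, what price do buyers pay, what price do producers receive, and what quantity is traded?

Buyers pay 94; producers receive 70; quantity = 188.5.

Before the tax: set 235.5 − 0.5P = 3.5P − 56.5 → P* = 73, Q* = 199.
With the tax collected from buyers, demand (in seller-price terms) shifts: Qd = 235.5 − 0.5(P + 24).
Solving gives Q = 188.5 with buyers paying 94 and producers receiving 70 (the 24 wedge).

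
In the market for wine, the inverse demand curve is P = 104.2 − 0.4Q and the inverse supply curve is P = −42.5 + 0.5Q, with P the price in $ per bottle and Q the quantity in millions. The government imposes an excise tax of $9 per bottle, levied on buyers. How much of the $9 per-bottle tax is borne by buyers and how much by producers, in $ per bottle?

Inverting to Q(P) form: Qd = 260.5 − 2.5P; Qs = 2P + 85.
Before the tax: set 260.5 − 2.5P = 2P + 85 → P* = $39, Q* = 163.
With the tax collected from buyers, demand (in seller-price terms) shifts: Qd = 260.5 − 2.5(P + 9).
New equilibrium: buyers pay $43, producers receive $34, Q = 153. (Wedge: Pb − Ps = 9.)
Burden on buyers: $4; on producers: $5. (They sum to $9.)
The less price-elastic side of the market bears the larger share of a per-unit tax.

Buyers bear $4 per bottle; producers bear $5 per bottle.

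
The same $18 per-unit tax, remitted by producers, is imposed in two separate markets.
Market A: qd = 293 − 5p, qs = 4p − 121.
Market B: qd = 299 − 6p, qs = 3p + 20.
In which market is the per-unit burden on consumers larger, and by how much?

Market A: pre-tax p* = $46, q* = 63; post-tax q = 23; per-unit burden on consumers = $8.
Market B: pre-tax p* = $31, q* = 113; post-tax q = 77; per-unit burden on consumers = $6.
Difference: $8 vs $6 → market A is larger by $2.

Market A, by $2.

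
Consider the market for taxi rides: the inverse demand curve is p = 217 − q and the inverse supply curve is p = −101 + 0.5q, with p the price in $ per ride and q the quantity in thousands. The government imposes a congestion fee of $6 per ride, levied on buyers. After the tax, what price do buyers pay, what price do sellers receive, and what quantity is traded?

Buyers pay $9; sellers receive $3; quantity = 208.

Rewrite in direct form: qd = 217 − p and qs = 2p + 202.
Before the tax: set 217 − p = 2p + 202 → p* = $5, q* = 212.
With the tax collected from buyers, demand (in seller-price terms) shifts: qd = 217 − (p + 6).
New equilibrium: buyers pay $9, sellers receive $3, q = 208. (Wedge: pb − ps = 6.)
The less price-elastic side of the market bears the larger share of a per-unit tax.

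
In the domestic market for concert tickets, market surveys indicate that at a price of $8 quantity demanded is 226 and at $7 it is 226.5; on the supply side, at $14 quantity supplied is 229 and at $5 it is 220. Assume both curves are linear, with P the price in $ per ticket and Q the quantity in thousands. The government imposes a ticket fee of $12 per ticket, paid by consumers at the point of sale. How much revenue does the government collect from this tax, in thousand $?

Demand slope: (226.5 − 226)/(7 − 8) = -0.5, so Qd = 230 − 0.5P.
Supply slope: (220 − 229)/(5 − 14) = 1, so Qs = P + 215.
Without the tax, 230 − 0.5P = P + 215 gives 1.5P = 15, so P* = $10 and Q* = 225.
With the tax collected from consumers, demand (in seller-price terms) shifts: Qd = 230 − 0.5(P + 12).
Solving gives Q = 221 with consumers paying $18 and suppliers receiving $6 (the $12 wedge).
Revenue = t · Q = 12 · 221 = $2652.

Tax revenue = $2652 thousand.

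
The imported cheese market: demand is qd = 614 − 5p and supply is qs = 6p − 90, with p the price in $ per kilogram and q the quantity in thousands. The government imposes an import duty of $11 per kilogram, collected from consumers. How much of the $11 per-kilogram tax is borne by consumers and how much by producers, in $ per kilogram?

Before the tax: set 614 − 5p = 6p − 90 → p* = $64, q* = 294.
With the tax collected from consumers, demand (in seller-price terms) shifts: qd = 614 − 5(p + 11).
New equilibrium: consumers pay $70, producers receive $59, q = 264. (Wedge: pb − ps = 11.)
Burden on consumers: $6; on producers: $5. (They sum to $11.)
The less price-elastic side of the market bears the larger share of a per-unit tax.

Consumers bear $6 per kilogram; producers bear $5 per kilogram.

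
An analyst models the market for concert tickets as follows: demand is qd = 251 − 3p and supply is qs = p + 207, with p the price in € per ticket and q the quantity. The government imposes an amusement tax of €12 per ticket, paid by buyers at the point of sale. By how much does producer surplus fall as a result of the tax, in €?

Before the tax: set 251 − 3p = p + 207 → p* = €11, q* = 218.
With the tax collected from buyers, demand (in seller-price terms) shifts: qd = 251 − 3(p + 12).
Solving gives q = 209 with buyers paying €14 and sellers receiving €2 (the €12 wedge).
ΔPS is the trapezoid between Q = 209 and Q = 218 of height €9: ½ · (218 + 209) · 9 = €1921.5.

Producer surplus falls by €1921.5.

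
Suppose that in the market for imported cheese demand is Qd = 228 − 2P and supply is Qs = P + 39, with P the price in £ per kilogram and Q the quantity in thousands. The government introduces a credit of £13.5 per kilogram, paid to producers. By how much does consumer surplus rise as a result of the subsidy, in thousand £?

Without the subsidy, 228 − 2P = P + 39 gives 3P = 189, so P* = £63 and Q* = 102.
With a per-unit subsidy paid to producers, each receives P + 13.5 per unit sold, so supply becomes Qs = (P + 13.5) + 39.
Solving gives Q = 111 with consumers paying £58.5 and producers receiving £72 (the £13.5 wedge).
ΔCS is the trapezoid between Q = 111 and Q = 102 of height £4.5: ½ · (102 + 111) · 4.5 = £479.25.

Consumer surplus rises by £479.25 thousand.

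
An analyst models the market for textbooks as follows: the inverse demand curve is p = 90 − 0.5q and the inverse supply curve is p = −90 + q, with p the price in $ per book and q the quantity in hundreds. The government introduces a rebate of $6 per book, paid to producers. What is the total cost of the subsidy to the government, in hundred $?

Government outlay = $744 hundred.

Inverting to q(p) form: qd = 180 − 2p; qs = p + 90.
Before the subsidy: set 180 − 2p = p + 90 → p* = $30, q* = 120.
With a per-unit subsidy paid to producers, each receives p + 6 per unit sold, so supply becomes qs = (p + 6) + 90.
Solving gives q = 124 with consumers paying $28 and producers receiving $34 (the $6 wedge).
Outlay = t · Q = 6 · 124 = $744.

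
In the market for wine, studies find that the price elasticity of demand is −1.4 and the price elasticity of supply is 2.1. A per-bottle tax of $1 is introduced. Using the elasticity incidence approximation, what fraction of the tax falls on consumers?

Consumers' share ≈ 0.6.

Incidence ratio: consumers' share ≈ εs / (εs + |εd|) = 2.1 / (2.1 + 1.4) = 0.6.
Supply is the more elastic side, so consumers bear the larger share.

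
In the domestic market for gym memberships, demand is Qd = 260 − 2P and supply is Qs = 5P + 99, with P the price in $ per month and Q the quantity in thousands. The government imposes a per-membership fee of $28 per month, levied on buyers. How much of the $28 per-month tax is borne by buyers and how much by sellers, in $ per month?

Before the tax: set 260 − 2P = 5P + 99 → P* = $23, Q* = 214.
With the tax collected from buyers, demand (in seller-price terms) shifts: Qd = 260 − 2(P + 28).
Solving gives Q = 174 with buyers paying $43 and sellers receiving $15 (the $28 wedge).
Burden on buyers: $20; on sellers: $8. (They sum to $28.)
The less price-elastic side of the market bears the larger share of a per-unit tax.

Buyers bear $20 per month; sellers bear $8 per month.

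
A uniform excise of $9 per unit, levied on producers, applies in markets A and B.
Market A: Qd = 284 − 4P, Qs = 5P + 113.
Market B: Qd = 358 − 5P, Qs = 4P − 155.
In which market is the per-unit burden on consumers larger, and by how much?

Market A, by $1.

Market A: pre-tax P* = $19, Q* = 208; post-tax Q = 188; per-unit burden on consumers = $5.
Market B: pre-tax P* = $57, Q* = 73; post-tax Q = 53; per-unit burden on consumers = $4.
Difference: $5 vs $4 → market A is larger by $1.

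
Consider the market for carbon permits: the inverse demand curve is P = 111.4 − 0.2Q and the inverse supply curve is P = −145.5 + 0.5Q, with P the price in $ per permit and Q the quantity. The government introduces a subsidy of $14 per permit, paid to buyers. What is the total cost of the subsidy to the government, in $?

Government outlay = $5418.

Rewrite in direct form: Qd = 557 − 5P and Qs = 2P + 291.
Before the subsidy: set 557 − 5P = 2P + 291 → P* = $38, Q* = 367.
With a per-unit subsidy paid to buyers, each effectively pays P − 14, so demand becomes Qd = 557 − 5(P − 14).
New equilibrium: buyers pay $34, suppliers receive $48, Q = 387. (Wedge: Pb − Ps = −14.)
Outlay = t · Q = 14 · 387 = $5418.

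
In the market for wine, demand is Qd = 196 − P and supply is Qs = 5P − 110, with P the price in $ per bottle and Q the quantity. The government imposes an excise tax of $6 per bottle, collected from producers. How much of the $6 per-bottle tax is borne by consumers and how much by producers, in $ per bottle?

Without the tax, 196 − P = 5P − 110 gives 6P = 306, so P* = $51 and Q* = 145.
With the tax collected from producers, supply shifts: Qs = 5(P − 6) − 110.
Solving gives Q = 140 with consumers paying $56 and producers receiving $50 (the $6 wedge).
Burden on consumers: $5; on producers: $1. (They sum to $6.)

Consumers bear $5 per bottle; producers bear $1 per bottle.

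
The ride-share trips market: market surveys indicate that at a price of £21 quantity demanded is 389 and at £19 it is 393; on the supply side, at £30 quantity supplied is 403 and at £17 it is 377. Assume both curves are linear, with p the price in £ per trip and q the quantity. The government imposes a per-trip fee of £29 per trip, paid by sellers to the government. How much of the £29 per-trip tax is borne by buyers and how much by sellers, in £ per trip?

Buyers bear £14.5 per trip; sellers bear £14.5 per trip.

Demand slope: (393 − 389)/(19 − 21) = -2, so qd = 431 − 2p.
Supply slope: (377 − 403)/(17 − 30) = 2, so qs = 2p + 343.
Before the tax: set 431 − 2p = 2p + 343 → p* = £22, q* = 387.
With the tax collected from sellers, supply shifts: qs = 2(p − 29) + 343.
New equilibrium: buyers pay £36.5, sellers receive £7.5, q = 358. (Wedge: pb − ps = 29.)
Burden on buyers: £14.5; on sellers: £14.5. (They sum to £29.)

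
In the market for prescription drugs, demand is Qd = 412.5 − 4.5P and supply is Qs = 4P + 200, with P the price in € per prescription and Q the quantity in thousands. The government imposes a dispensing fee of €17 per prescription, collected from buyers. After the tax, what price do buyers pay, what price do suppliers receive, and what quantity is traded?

Before the tax: set 412.5 − 4.5P = 4P + 200 → P* = €25, Q* = 300.
With the tax collected from buyers, demand (in seller-price terms) shifts: Qd = 412.5 − 4.5(P + 17).
Solving gives Q = 264 with buyers paying €33 and suppliers receiving €16 (the €17 wedge).

Buyers pay €33; suppliers receive €16; quantity = 264.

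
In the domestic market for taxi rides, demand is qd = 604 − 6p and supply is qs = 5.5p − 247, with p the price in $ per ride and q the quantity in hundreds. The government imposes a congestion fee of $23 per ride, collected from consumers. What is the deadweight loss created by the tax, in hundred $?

Deadweight loss = $759 hundred.

Before the tax: set 604 − 6p = 5.5p − 247 → p* = $74, q* = 160.
With the tax collected from consumers, demand (in seller-price terms) shifts: qd = 604 − 6(p + 23).
Solving gives q = 94 with consumers paying $85 and sellers receiving $62 (the $23 wedge).
Quantity falls by |ΔQ| = |160 − 94| = 66.
DWL = ½ · t · |ΔQ| = ½ · 23 · 66 = $759.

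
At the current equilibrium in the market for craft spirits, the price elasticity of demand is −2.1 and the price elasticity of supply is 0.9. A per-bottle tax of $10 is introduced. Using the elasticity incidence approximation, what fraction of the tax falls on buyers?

Incidence ratio: buyers' share ≈ εs / (εs + |εd|) = 0.9 / (0.9 + 2.1) = 0.3.
Supply is the less elastic side, so buyers bear the smaller share.

Buyers' share ≈ 0.3.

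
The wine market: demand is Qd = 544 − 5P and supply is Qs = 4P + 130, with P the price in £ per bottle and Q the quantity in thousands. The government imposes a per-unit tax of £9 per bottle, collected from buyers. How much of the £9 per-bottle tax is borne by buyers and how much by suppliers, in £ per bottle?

Buyers bear £4 per bottle; suppliers bear £5 per bottle.

Without the tax, 544 − 5P = 4P + 130 gives 9P = 414, so P* = £46 and Q* = 314.
With the tax collected from buyers, demand (in seller-price terms) shifts: Qd = 544 − 5(P + 9).
New equilibrium: buyers pay £50, suppliers receive £41, Q = 294. (Wedge: Pb − Ps = 9.)
Burden on buyers: £4; on suppliers: £5. (They sum to £9.)
The less price-elastic side of the market bears the larger share of a per-unit tax.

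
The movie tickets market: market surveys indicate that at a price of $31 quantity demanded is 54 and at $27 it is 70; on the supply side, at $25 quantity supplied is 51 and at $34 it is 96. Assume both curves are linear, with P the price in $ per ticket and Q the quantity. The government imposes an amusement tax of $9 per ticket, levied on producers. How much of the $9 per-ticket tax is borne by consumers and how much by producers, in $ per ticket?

Consumers bear $5 per ticket; producers bear $4 per ticket.

Demand slope: (70 − 54)/(27 − 31) = -4, so Qd = 178 − 4P.
Supply slope: (96 − 51)/(34 − 25) = 5, so Qs = 5P − 74.
Before the tax: set 178 − 4P = 5P − 74 → P* = $28, Q* = 66.
With the tax collected from producers, supply shifts: Qs = 5(P − 9) − 74.
New equilibrium: consumers pay $33, producers receive $24, Q = 46. (Wedge: Pb − Ps = 9.)
Burden on consumers: $5; on producers: $4. (They sum to $9.)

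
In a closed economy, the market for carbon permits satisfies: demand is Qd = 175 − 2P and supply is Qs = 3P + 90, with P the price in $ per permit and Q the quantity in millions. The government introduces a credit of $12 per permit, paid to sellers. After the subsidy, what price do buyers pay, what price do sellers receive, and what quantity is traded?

Without the subsidy, 175 − 2P = 3P + 90 gives 5P = 85, so P* = $17 and Q* = 141.
With a per-unit subsidy paid to sellers, each receives P + 12 per unit sold, so supply becomes Qs = 3(P + 12) + 90.
New equilibrium: buyers pay $9.8, sellers receive $21.8, Q = 155.4. (Wedge: Pb − Ps = −12.)

Buyers pay $9.8; sellers receive $21.8; quantity = 155.4.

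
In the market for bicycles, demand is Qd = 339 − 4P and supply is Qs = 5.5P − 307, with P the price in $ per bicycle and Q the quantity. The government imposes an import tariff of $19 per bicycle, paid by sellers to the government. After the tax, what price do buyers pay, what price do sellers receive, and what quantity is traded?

Before the tax: set 339 − 4P = 5.5P − 307 → P* = $68, Q* = 67.
With the tax collected from sellers, supply shifts: Qs = 5.5(P − 19) − 307.
New equilibrium: buyers pay $79, sellers receive $60, Q = 23. (Wedge: Pb − Ps = 19.)

Buyers pay $79; sellers receive $60; quantity = 23.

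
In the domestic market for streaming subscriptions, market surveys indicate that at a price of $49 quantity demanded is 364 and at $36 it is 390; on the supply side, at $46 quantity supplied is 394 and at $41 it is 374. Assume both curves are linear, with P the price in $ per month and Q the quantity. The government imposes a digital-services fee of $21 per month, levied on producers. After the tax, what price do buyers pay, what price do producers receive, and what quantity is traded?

Demand slope: (390 − 364)/(36 − 49) = -2, so Qd = 462 − 2P.
Supply slope: (374 − 394)/(41 − 46) = 4, so Qs = 4P + 210.
Before the tax: set 462 − 2P = 4P + 210 → P* = $42, Q* = 378.
With the tax collected from producers, supply shifts: Qs = 4(P − 21) + 210.
New equilibrium: buyers pay $56, producers receive $35, Q = 350. (Wedge: Pb − Ps = 21.)
The less price-elastic side of the market bears the larger share of a per-unit tax.

Buyers pay $56; producers receive $35; quantity = 350.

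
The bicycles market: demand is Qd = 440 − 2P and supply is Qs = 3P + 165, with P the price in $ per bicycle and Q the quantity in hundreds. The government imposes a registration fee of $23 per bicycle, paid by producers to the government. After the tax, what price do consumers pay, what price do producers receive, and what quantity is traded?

Consumers pay $68.8; producers receive $45.8; quantity = 302.4.

Without the tax, 440 − 2P = 3P + 165 gives 5P = 275, so P* = $55 and Q* = 330.
With the tax collected from producers, supply shifts: Qs = 3(P − 23) + 165.
Solving gives Q = 302.4 with consumers paying $68.8 and producers receiving $45.8 (the $23 wedge).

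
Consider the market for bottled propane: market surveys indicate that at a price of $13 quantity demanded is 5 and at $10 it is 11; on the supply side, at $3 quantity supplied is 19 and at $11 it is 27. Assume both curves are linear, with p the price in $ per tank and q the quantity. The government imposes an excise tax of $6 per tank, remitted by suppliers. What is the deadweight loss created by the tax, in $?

Deadweight loss = $12.

Demand slope: (11 − 5)/(10 − 13) = -2, so qd = 31 − 2p.
Supply slope: (27 − 19)/(11 − 3) = 1, so qs = p + 16.
Without the tax, 31 − 2p = p + 16 gives 3p = 15, so p* = $5 and q* = 21.
With the tax collected from suppliers, supply shifts: qs = (p − 6) + 16.
Solving gives q = 17 with buyers paying $7 and suppliers receiving $1 (the $6 wedge).
Quantity falls by |ΔQ| = |21 − 17| = 4.
DWL = ½ · t · |ΔQ| = ½ · 6 · 4 = $12.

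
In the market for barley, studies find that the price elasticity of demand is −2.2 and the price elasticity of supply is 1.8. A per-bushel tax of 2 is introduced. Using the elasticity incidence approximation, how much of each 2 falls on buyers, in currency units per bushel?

Incidence ratio: buyers' share ≈ εs / (εs + |εd|) = 1.8 / (1.8 + 2.2) = 0.45.
So buyers bear ≈ 0.45 × 2 = 0.9; sellers bear 1.1.

Buyers bear ≈ 0.9 per bushel.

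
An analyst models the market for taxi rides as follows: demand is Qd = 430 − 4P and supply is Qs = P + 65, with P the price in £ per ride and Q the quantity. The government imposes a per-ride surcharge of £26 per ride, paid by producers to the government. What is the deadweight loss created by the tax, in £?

Without the tax, 430 − 4P = P + 65 gives 5P = 365, so P* = £73 and Q* = 138.
With the tax collected from producers, supply shifts: Qs = (P − 26) + 65.
Solving gives Q = 117.2 with consumers paying £78.2 and producers receiving £52.2 (the £26 wedge).
Quantity falls by |ΔQ| = |138 − 117.2| = 20.8.
DWL = ½ · t · |ΔQ| = ½ · 26 · 20.8 = £270.4.

Deadweight loss = £270.4.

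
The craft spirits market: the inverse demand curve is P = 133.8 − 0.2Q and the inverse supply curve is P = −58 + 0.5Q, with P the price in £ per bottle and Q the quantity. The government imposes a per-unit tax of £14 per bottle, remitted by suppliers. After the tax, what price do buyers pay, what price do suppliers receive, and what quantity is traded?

Rewrite in direct form: Qd = 669 − 5P and Qs = 2P + 116.
Without the tax, 669 − 5P = 2P + 116 gives 7P = 553, so P* = £79 and Q* = 274.
With the tax collected from suppliers, supply shifts: Qs = 2(P − 14) + 116.
Solving gives Q = 254 with buyers paying £83 and suppliers receiving £69 (the £14 wedge).

Buyers pay £83; suppliers receive £69; quantity = 254.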